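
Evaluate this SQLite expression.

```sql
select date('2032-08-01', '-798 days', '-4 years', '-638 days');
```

2024-08-26

Applying '-798 days' to 2032-08-01: counting 798 days back gives 2030-05-26.
Adding -4 years to 2030-05-26 gives 2026-05-26.
Applying '-638 days' to 2026-05-26: counting 638 days back gives 2024-08-26.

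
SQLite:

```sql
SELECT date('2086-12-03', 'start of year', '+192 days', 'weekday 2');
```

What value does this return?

`start of year` rewinds 2086-12-03 to 2086-01-01.
Applying '+192 days' to 2086-01-01: counting 192 days forward gives 2086-07-12.
`weekday 2` advances to the next Tuesday; 2086-07-12 is a Friday, so it moves forward to 2086-07-16.

2086-07-16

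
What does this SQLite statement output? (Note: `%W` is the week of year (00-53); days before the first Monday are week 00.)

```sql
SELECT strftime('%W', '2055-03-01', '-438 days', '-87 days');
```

First apply '-438 days', '-87 days': 2055-03-01 → 2053-09-22.
2053-09-22 is a Monday. SQLite's %W counts Mondays since the year started; the result is 38.

38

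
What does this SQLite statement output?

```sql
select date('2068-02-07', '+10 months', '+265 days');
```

Adding +10 months to 2068-02-07 gives 2068-12-07.
Applying '+265 days' to 2068-12-07: counting 265 days forward gives 2069-08-29.

2069-08-29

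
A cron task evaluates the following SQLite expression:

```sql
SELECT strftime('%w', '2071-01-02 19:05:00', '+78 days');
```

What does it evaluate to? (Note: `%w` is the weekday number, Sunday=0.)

First apply '+78 days': 2071-01-02 19:05:00 → 2071-03-21 19:05:00.
2071-03-21 is a Saturday; with Sunday=0 that is 6.

6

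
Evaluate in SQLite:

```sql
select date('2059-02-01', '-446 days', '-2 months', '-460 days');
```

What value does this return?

Applying '-446 days' to 2059-02-01: counting 446 days back gives 2057-11-12.
Adding -2 months to 2057-11-12 gives 2057-09-12.
Applying '-460 days' to 2057-09-12: counting 460 days back gives 2056-06-09.

2056-06-09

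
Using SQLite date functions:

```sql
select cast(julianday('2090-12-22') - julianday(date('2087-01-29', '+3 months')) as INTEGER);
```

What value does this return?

Adding +3 months to 2087-01-29 gives 2087-04-29.
1 day remains in April 2087 after the 29th (30 − 29).
Full months from May 2087 through November 2090 contribute their day counts.
Then 22 days into December 2090.
Total: 1 + 31 + 30 + 31 + 31 + 30 + 31 + 30 + 31 + 31 + 29 + 31 + 30 + 31 + 30 + 31 + 31 + 30 + 31 + 30 + 31 + 31 + 28 + 31 + 30 + 31 + 30 + 31 + 31 + 30 + 31 + 30 + 31 + 31 + 28 + 31 + 30 + 31 + 30 + 31 + 31 + 30 + 31 + 30 + 22 = 1333.

1333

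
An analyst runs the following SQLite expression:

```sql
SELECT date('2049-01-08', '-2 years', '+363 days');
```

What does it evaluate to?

2048-01-06

Adding -2 years to 2049-01-08 gives 2047-01-08.
Applying '+363 days' to 2047-01-08: counting 363 days forward gives 2048-01-06.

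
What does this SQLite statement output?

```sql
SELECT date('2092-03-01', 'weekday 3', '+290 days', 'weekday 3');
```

`weekday 3` advances to the next Wednesday; 2092-03-01 is a Saturday, so it moves forward to 2092-03-05.
Applying '+290 days' to 2092-03-05: counting 290 days forward gives 2092-12-20.
`weekday 3` advances to the next Wednesday; 2092-12-20 is a Saturday, so it moves forward to 2092-12-24.

2092-12-24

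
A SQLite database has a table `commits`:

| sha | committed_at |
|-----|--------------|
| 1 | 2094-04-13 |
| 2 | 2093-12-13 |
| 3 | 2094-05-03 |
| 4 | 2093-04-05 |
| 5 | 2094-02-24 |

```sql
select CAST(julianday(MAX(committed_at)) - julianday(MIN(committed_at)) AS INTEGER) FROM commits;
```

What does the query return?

MIN = 2093-04-05, MAX = 2094-05-03.
25 days remain in April 2093 after the 5th (30 − 5).
Full months from May 2093 through April 2094 contribute their day counts.
Then 3 days into May 2094.
Total: 25 + 31 + 30 + 31 + 31 + 30 + 31 + 30 + 31 + 31 + 28 + 31 + 30 + 3 = 393.

393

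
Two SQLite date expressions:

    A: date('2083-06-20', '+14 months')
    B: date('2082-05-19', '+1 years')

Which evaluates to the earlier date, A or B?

B

A = 2084-08-20.
B = 2083-05-19.
B is earlier.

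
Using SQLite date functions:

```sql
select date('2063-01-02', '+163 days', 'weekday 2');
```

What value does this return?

Applying '+163 days' to 2063-01-02: counting 163 days forward gives 2063-06-14.
`weekday 2` advances to the next Tuesday; 2063-06-14 is a Thursday, so it moves forward to 2063-06-19.

2063-06-19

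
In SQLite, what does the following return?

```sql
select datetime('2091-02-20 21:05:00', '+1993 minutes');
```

2091-02-22 06:18:00

1993 minutes = 33h 13m; +1993 minutes from 2091-02-20 21:05:00 is 2091-02-22 06:18:00 (crosses midnight).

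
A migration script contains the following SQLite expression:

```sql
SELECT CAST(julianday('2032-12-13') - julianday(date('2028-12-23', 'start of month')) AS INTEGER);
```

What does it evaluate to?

1473

`start of month` rewinds 2028-12-23 to 2028-12-01.
30 days remain in December 2028 after the 1st (31 − 1).
Full months from January 2029 through November 2032 contribute their day counts.
Then 13 days into December 2032.
Total: 30 + 31 + 28 + 31 + 30 + 31 + 30 + 31 + 31 + 30 + 31 + 30 + 31 + 31 + 28 + 31 + 30 + 31 + 30 + 31 + 31 + 30 + 31 + 30 + 31 + 31 + 28 + 31 + 30 + 31 + 30 + 31 + 31 + 30 + 31 + 30 + 31 + 31 + 29 + 31 + 30 + 31 + 30 + 31 + 31 + 30 + 31 + 30 + 13 = 1473.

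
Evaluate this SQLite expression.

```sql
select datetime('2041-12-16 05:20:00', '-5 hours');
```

-5 hours from 2041-12-16 05:20:00 is 2041-12-16 00:20:00.

2041-12-16 00:20:00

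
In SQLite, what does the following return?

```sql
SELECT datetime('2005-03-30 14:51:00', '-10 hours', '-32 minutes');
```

-10 hours from 2005-03-30 14:51:00 is 2005-03-30 04:51:00.
-32 minutes from 2005-03-30 04:51:00 is 2005-03-30 04:19:00.

2005-03-30 04:19:00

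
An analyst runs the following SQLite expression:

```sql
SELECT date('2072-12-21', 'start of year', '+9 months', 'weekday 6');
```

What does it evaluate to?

2072-10-01

`start of year` rewinds 2072-12-21 to 2072-01-01.
Adding +9 months to 2072-01-01 gives 2072-10-01.
`weekday 6` advances to the next Saturday; 2072-10-01 is already a Saturday, so it stays at 2072-10-01.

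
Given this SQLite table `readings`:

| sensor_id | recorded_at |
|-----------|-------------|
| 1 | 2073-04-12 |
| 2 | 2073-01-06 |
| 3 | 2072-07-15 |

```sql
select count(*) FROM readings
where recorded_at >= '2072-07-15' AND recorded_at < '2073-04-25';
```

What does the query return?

3

Rows in [2072-07-15, 2073-04-25): 2073-04-12, 2073-01-06, 2072-07-15 → 3 rows.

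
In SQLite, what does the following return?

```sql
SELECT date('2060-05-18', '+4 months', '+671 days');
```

2062-07-21

Adding +4 months to 2060-05-18 gives 2060-09-18.
Applying '+671 days' to 2060-09-18: counting 671 days forward gives 2062-07-21.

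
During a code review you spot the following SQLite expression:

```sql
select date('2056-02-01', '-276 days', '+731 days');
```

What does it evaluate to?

Applying '-276 days' to 2056-02-01: counting 276 days back gives 2055-05-01.
Applying '+731 days' to 2055-05-01: counting 731 days forward gives 2057-05-01.

2057-05-01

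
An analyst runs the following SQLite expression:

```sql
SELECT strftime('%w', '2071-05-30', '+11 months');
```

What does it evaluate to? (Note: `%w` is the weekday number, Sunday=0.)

First apply '+11 months': 2071-05-30 → 2072-04-30.
2072-04-30 is a Saturday; with Sunday=0 that is 6.

6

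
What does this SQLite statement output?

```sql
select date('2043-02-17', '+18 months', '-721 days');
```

Adding +18 months to 2043-02-17 gives 2044-08-17.
Applying '-721 days' to 2044-08-17: counting 721 days back gives 2042-08-27.

2042-08-27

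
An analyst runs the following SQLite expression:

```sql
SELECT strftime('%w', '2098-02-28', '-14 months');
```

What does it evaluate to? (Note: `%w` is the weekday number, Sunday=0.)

First apply '-14 months': 2098-02-28 → 2096-12-28.
2096-12-28 is a Friday; with Sunday=0 that is 5.

5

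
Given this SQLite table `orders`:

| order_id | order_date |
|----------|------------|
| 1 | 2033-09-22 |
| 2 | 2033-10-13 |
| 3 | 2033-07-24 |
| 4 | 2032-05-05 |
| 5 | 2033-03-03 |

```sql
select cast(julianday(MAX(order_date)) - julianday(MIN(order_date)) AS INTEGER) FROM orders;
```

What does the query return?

MIN = 2032-05-05, MAX = 2033-10-13.
26 days remain in May 2032 after the 5th (31 − 5).
Full months from June 2032 through September 2033 contribute their day counts.
Then 13 days into October 2033.
Total: 26 + 30 + 31 + 31 + 30 + 31 + 30 + 31 + 31 + 28 + 31 + 30 + 31 + 30 + 31 + 31 + 30 + 13 = 526.

526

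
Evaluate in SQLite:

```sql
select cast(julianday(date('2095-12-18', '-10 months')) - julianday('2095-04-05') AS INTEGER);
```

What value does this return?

Adding -10 months to 2095-12-18 gives 2095-02-18.
10 days remain in February 2095 after the 18th (28 − 18).
March 2095: 31 days.
Then 5 days into April 2095.
Total: 10 + 31 + 5 = 46.
The subtraction is earlier − later, so the result is −46 → -46.

-46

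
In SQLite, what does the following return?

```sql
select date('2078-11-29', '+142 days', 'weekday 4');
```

2079-04-20

Applying '+142 days' to 2078-11-29: counting 142 days forward gives 2079-04-20.
`weekday 4` advances to the next Thursday; 2079-04-20 is already a Thursday, so it stays at 2079-04-20.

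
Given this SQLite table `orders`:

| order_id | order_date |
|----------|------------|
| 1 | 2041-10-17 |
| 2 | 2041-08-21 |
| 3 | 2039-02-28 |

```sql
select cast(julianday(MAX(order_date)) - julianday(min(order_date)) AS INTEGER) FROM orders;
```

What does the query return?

MIN = 2039-02-28, MAX = 2041-10-17.
0 days remain in February 2039 after the 28th (28 − 28).
Full months from March 2039 through September 2041 contribute their day counts.
Then 17 days into October 2041.
Total: 0 + 31 + 30 + 31 + 30 + 31 + 31 + 30 + 31 + 30 + 31 + 31 + 29 + 31 + 30 + 31 + 30 + 31 + 31 + 30 + 31 + 30 + 31 + 31 + 28 + 31 + 30 + 31 + 30 + 31 + 31 + 30 + 17 = 962.

962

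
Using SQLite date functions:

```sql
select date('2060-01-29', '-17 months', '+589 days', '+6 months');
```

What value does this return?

Adding -17 months to 2060-01-29 gives 2058-08-29.
Applying '+589 days' to 2058-08-29: counting 589 days forward gives 2060-04-09.
Adding +6 months to 2060-04-09 gives 2060-10-09.

2060-10-09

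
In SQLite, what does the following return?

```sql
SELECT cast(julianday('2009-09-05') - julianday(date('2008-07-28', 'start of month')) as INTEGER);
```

`start of month` rewinds 2008-07-28 to 2008-07-01.
30 days remain in July 2008 after the 1st (31 − 1).
Full months from August 2008 through August 2009 contribute their day counts.
Then 5 days into September 2009.
Total: 30 + 31 + 30 + 31 + 30 + 31 + 31 + 28 + 31 + 30 + 31 + 30 + 31 + 31 + 5 = 431.

431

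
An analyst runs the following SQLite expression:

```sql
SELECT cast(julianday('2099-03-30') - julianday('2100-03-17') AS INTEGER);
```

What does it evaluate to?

-352

1 day remains in March 2099 after the 30th (31 − 30).
Full months from April 2099 through February 2100 contribute their day counts.
Then 17 days into March 2100.
Total: 1 + 30 + 31 + 30 + 31 + 31 + 30 + 31 + 30 + 31 + 31 + 28 + 17 = 352.
The subtraction is earlier − later, so the result is −352 → -352.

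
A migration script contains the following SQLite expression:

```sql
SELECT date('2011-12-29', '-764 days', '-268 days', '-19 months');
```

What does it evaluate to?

2007-08-02

Applying '-764 days' to 2011-12-29: counting 764 days back gives 2009-11-25.
Applying '-268 days' to 2009-11-25: counting 268 days back gives 2009-03-02.
Adding -19 months to 2009-03-02 gives 2007-08-02.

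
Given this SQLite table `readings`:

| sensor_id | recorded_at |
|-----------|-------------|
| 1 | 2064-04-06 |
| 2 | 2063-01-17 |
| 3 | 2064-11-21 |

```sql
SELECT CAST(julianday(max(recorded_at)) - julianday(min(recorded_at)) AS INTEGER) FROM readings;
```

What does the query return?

674

MIN = 2063-01-17, MAX = 2064-11-21.
14 days remain in January 2063 after the 17th (31 − 17).
Full months from February 2063 through October 2064 contribute their day counts.
Then 21 days into November 2064.
Total: 14 + 28 + 31 + 30 + 31 + 30 + 31 + 31 + 30 + 31 + 30 + 31 + 31 + 29 + 31 + 30 + 31 + 30 + 31 + 31 + 30 + 31 + 21 = 674.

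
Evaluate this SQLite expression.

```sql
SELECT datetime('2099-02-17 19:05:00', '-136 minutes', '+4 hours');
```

2099-02-17 20:49:00

136 minutes = 2h 16m; -136 minutes from 2099-02-17 19:05:00 is 2099-02-17 16:49:00.
+4 hours from 2099-02-17 16:49:00 is 2099-02-17 20:49:00.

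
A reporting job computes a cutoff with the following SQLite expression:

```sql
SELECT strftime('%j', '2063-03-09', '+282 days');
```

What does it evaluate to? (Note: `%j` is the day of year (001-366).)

350

First apply '+282 days': 2063-03-09 → 2063-12-16.
Day-of-year for 2063-12-16: days since 2063-01-01 inclusive = 350, zero-padded to 350.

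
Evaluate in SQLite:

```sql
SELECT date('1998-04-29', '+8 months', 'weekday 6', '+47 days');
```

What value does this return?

Adding +8 months to 1998-04-29 gives 1998-12-29.
`weekday 6` advances to the next Saturday; 1998-12-29 is a Tuesday, so it moves forward to 1999-01-02.
Applying '+47 days' to 1999-01-02: counting 47 days forward gives 1999-02-18.

1999-02-18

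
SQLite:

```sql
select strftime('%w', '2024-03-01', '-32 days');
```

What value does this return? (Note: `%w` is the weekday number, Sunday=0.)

First apply '-32 days': 2024-03-01 → 2024-01-29.
2024-01-29 is a Monday; with Sunday=0 that is 1.

1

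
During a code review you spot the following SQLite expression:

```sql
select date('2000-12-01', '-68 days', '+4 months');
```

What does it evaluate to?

Applying '-68 days' to 2000-12-01: counting 68 days back gives 2000-09-24.
Adding +4 months to 2000-09-24 gives 2001-01-24.

2001-01-24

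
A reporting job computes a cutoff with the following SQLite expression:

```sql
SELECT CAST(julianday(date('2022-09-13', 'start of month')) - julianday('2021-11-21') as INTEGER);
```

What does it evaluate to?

`start of month` rewinds 2022-09-13 to 2022-09-01.
9 days remain in November 2021 after the 21st (30 − 21).
Full months from December 2021 through August 2022 contribute their day counts.
Then 1 day into September 2022.
Total: 9 + 31 + 31 + 28 + 31 + 30 + 31 + 30 + 31 + 31 + 1 = 284.

284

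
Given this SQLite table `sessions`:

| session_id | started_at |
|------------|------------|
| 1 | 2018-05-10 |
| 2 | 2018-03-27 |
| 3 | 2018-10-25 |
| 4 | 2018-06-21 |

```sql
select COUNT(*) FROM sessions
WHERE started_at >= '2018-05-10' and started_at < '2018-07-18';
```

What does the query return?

2

Rows in [2018-05-10, 2018-07-18): 2018-05-10, 2018-06-21 → 2 rows.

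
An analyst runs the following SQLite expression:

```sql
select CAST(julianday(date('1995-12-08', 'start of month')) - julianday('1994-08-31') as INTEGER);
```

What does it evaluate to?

457

`start of month` rewinds 1995-12-08 to 1995-12-01.
0 days remain in August 1994 after the 31st (31 − 31).
Full months from September 1994 through November 1995 contribute their day counts.
Then 1 day into December 1995.
Total: 0 + 30 + 31 + 30 + 31 + 31 + 28 + 31 + 30 + 31 + 30 + 31 + 31 + 30 + 31 + 30 + 1 = 457.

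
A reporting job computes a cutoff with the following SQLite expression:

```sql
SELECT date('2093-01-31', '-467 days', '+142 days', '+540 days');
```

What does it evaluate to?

2093-09-03

Applying '-467 days' to 2093-01-31: counting 467 days back gives 2091-10-22.
Applying '+142 days' to 2091-10-22: counting 142 days forward gives 2092-03-12.
Applying '+540 days' to 2092-03-12: counting 540 days forward gives 2093-09-03.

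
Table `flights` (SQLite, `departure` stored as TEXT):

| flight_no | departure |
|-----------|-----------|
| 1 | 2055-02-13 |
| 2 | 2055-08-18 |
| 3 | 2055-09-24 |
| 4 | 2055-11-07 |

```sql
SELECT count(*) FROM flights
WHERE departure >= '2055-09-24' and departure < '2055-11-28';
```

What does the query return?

2

Rows in [2055-09-24, 2055-11-28): 2055-09-24, 2055-11-07 → 2 rows.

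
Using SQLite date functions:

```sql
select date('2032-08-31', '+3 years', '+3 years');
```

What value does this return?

2038-08-31

Adding +3 years to 2032-08-31 gives 2035-08-31.
Adding +3 years to 2035-08-31 gives 2038-08-31.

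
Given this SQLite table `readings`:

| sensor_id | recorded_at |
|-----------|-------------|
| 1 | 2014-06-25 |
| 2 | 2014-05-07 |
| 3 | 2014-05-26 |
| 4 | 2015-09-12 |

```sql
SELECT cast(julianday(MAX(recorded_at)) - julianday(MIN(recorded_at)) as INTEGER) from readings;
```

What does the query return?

493

MIN = 2014-05-07, MAX = 2015-09-12.
24 days remain in May 2014 after the 7th (31 − 7).
Full months from June 2014 through August 2015 contribute their day counts.
Then 12 days into September 2015.
Total: 24 + 30 + 31 + 31 + 30 + 31 + 30 + 31 + 31 + 28 + 31 + 30 + 31 + 30 + 31 + 31 + 12 = 493.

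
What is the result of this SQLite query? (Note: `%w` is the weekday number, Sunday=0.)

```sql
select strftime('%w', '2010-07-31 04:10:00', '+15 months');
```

1

First apply '+15 months': 2010-07-31 04:10:00 → 2011-10-31 04:10:00.
2011-10-31 is a Monday; with Sunday=0 that is 1.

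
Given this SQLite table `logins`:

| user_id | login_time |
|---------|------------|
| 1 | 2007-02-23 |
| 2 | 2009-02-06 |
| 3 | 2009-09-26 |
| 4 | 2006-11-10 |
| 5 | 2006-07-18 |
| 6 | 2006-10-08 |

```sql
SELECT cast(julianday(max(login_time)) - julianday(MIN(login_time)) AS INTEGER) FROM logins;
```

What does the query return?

MIN = 2006-07-18, MAX = 2009-09-26.
13 days remain in July 2006 after the 18th (31 − 18).
Full months from August 2006 through August 2009 contribute their day counts.
Then 26 days into September 2009.
Total: 13 + 31 + 30 + 31 + 30 + 31 + 31 + 28 + 31 + 30 + 31 + 30 + 31 + 31 + 30 + 31 + 30 + 31 + 31 + 29 + 31 + 30 + 31 + 30 + 31 + 31 + 30 + 31 + 30 + 31 + 31 + 28 + 31 + 30 + 31 + 30 + 31 + 31 + 26 = 1166.

1166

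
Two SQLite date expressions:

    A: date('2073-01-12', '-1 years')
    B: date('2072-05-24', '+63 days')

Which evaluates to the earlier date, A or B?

A

A = 2072-01-12.
B = 2072-07-26.
A is earlier.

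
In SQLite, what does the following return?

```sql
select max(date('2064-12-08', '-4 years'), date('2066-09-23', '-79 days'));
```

date('2064-12-08', '-4 years') → 2060-12-08.
date('2066-09-23', '-79 days') → 2066-07-06.
Later of the two is 2066-07-06.

2066-07-06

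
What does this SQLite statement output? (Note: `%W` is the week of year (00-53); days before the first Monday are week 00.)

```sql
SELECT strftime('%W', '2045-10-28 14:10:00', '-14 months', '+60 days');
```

43

First apply '-14 months', '+60 days': 2045-10-28 14:10:00 → 2044-10-27 14:10:00.
2044-10-27 is a Thursday. SQLite's %W counts Mondays since the year started; the result is 43.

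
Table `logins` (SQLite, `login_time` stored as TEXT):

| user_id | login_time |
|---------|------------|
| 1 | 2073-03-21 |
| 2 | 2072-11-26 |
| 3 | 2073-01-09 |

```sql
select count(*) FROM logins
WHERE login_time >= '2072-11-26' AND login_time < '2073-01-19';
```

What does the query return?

Rows in [2072-11-26, 2073-01-19): 2072-11-26, 2073-01-09 → 2 rows.

2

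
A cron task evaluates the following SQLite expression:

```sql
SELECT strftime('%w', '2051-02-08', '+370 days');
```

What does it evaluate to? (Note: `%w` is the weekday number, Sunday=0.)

First apply '+370 days': 2051-02-08 → 2052-02-13.
2052-02-13 is a Tuesday; with Sunday=0 that is 2.

2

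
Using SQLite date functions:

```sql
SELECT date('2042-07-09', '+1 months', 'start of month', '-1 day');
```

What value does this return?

Adding +1 month to 2042-07-09 gives 2042-08-09.
`start of month` rewinds 2042-08-09 to 2042-08-01.
Going back 1 day from 2042-08-01 reaches 2042-07-31 (last day of July, 31 days).

2042-07-31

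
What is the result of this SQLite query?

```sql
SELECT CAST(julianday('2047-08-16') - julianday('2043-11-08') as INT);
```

1377

22 days remain in November 2043 after the 8th (30 − 8).
Full months from December 2043 through July 2047 contribute their day counts.
Then 16 days into August 2047.
Total: 22 + 31 + 31 + 29 + 31 + 30 + 31 + 30 + 31 + 31 + 30 + 31 + 30 + 31 + 31 + 28 + 31 + 30 + 31 + 30 + 31 + 31 + 30 + 31 + 30 + 31 + 31 + 28 + 31 + 30 + 31 + 30 + 31 + 31 + 30 + 31 + 30 + 31 + 31 + 28 + 31 + 30 + 31 + 30 + 31 + 16 = 1377.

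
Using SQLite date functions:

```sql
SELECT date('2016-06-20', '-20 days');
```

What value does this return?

Going back 20 days from 2016-06-20 reaches 2016-05-31 (last day of May, 31 days).

2016-05-31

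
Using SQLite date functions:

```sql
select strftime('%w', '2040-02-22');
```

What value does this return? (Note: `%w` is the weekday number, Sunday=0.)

2040-02-22 is a Wednesday; with Sunday=0 that is 3.

3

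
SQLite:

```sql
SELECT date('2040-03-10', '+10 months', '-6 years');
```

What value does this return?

Adding +10 months to 2040-03-10 gives 2041-01-10.
Adding -6 years to 2041-01-10 gives 2035-01-10.

2035-01-10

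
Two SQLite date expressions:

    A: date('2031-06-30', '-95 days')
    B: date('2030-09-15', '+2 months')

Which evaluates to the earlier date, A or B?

A = 2031-03-27.
B = 2030-11-15.
B is earlier.

B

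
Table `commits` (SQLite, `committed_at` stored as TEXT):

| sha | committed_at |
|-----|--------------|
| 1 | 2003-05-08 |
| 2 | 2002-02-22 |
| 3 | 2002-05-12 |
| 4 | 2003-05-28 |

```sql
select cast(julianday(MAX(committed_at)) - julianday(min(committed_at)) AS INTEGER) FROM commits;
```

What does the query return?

460

MIN = 2002-02-22, MAX = 2003-05-28.
6 days remain in February 2002 after the 22nd (28 − 22).
Full months from March 2002 through April 2003 contribute their day counts.
Then 28 days into May 2003.
Total: 6 + 31 + 30 + 31 + 30 + 31 + 31 + 30 + 31 + 30 + 31 + 31 + 28 + 31 + 30 + 28 = 460.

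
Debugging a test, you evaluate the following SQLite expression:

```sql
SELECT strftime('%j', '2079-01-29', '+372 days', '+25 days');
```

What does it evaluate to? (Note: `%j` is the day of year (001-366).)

First apply '+372 days', '+25 days': 2079-01-29 → 2080-03-01.
Day-of-year for 2080-03-01: days since 2080-01-01 inclusive = 61, zero-padded to 061.

061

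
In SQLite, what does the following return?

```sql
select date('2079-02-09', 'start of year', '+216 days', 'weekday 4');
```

`start of year` rewinds 2079-02-09 to 2079-01-01.
Applying '+216 days' to 2079-01-01: counting 216 days forward gives 2079-08-05.
`weekday 4` advances to the next Thursday; 2079-08-05 is a Saturday, so it moves forward to 2079-08-10.

2079-08-10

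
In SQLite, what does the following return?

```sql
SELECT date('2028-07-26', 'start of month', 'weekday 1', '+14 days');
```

`start of month` rewinds 2028-07-26 to 2028-07-01.
`weekday 1` advances to the next Monday; 2028-07-01 is a Saturday, so it moves forward to 2028-07-03.
Advancing 14 more days within July lands on 2028-07-17.

2028-07-17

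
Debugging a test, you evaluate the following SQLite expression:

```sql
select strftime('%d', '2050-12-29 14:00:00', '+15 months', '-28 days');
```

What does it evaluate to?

01

First apply '+15 months', '-28 days': 2050-12-29 14:00:00 → 2052-03-01 14:00:00.
`%d` extracts the 2-digit day of month: 01.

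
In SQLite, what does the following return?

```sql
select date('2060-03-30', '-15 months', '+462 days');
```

Adding -15 months to 2060-03-30 gives 2058-12-30.
Applying '+462 days' to 2058-12-30: counting 462 days forward gives 2060-04-05.

2060-04-05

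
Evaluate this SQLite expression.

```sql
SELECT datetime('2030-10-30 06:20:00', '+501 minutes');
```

2030-10-30 14:41:00

501 minutes = 8h 21m; +501 minutes from 2030-10-30 06:20:00 is 2030-10-30 14:41:00.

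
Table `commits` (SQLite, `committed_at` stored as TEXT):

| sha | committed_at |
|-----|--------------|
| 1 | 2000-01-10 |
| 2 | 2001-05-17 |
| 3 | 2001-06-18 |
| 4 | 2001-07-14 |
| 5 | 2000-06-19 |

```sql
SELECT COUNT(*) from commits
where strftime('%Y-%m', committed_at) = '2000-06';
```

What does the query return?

1

Rows with year-month 2000-06: 2000-06-19 → 1.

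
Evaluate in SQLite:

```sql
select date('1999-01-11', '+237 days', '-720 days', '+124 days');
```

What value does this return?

1998-01-17

Applying '+237 days' to 1999-01-11: counting 237 days forward gives 1999-09-05.
Applying '-720 days' to 1999-09-05: counting 720 days back gives 1997-09-15.
Applying '+124 days' to 1997-09-15: counting 124 days forward gives 1998-01-17.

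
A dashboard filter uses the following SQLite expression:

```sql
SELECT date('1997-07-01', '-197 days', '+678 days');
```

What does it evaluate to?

1998-10-25

Applying '-197 days' to 1997-07-01: counting 197 days back gives 1996-12-16.
Applying '+678 days' to 1996-12-16: counting 678 days forward gives 1998-10-25.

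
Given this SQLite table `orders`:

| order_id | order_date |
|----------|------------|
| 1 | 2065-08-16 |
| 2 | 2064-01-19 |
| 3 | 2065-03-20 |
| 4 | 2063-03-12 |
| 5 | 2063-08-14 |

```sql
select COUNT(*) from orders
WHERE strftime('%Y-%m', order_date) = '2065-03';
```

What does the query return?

Rows with year-month 2065-03: 2065-03-20 → 1.

1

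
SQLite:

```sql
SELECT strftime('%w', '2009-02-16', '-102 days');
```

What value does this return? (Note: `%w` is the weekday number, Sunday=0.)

4

First apply '-102 days': 2009-02-16 → 2008-11-06.
2008-11-06 is a Thursday; with Sunday=0 that is 4.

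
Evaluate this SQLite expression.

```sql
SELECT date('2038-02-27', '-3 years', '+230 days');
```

2035-10-15

Adding -3 years to 2038-02-27 gives 2035-02-27.
Applying '+230 days' to 2035-02-27: counting 230 days forward gives 2035-10-15.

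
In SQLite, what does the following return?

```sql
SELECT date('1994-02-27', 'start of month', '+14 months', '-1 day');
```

`start of month` rewinds 1994-02-27 to 1994-02-01.
Adding +14 months to 1994-02-01 gives 1995-04-01.
Going back 1 day from 1995-04-01 reaches 1995-03-31 (last day of March, 31 days).

1995-03-31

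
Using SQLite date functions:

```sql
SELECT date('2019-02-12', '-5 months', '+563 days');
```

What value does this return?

Adding -5 months to 2019-02-12 gives 2018-09-12.
Applying '+563 days' to 2018-09-12: counting 563 days forward gives 2020-03-28.

2020-03-28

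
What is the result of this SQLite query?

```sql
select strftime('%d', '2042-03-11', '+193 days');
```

First apply '+193 days': 2042-03-11 → 2042-09-20.
`%d` extracts the 2-digit day of month: 20.

20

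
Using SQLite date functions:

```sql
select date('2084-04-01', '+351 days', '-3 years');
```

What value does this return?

2082-03-18

Applying '+351 days' to 2084-04-01: counting 351 days forward gives 2085-03-18.
Adding -3 years to 2085-03-18 gives 2082-03-18.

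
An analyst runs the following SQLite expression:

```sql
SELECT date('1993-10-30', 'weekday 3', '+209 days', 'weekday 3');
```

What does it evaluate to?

`weekday 3` advances to the next Wednesday; 1993-10-30 is a Saturday, so it moves forward to 1993-11-03.
Applying '+209 days' to 1993-11-03: counting 209 days forward gives 1994-05-31.
`weekday 3` advances to the next Wednesday; 1994-05-31 is a Tuesday, so it moves forward to 1994-06-01.

1994-06-01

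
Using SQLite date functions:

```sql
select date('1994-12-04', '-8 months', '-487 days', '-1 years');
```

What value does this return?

1991-12-03

Adding -8 months to 1994-12-04 gives 1994-04-04.
Applying '-487 days' to 1994-04-04: counting 487 days back gives 1992-12-03.
Adding -1 year to 1992-12-03 gives 1991-12-03.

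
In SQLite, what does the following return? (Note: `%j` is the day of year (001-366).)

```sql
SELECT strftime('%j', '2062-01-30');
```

Day-of-year for 2062-01-30: days since 2062-01-01 inclusive = 30, zero-padded to 030.

030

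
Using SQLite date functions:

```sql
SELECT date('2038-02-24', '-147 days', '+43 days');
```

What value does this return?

Applying '-147 days' to 2038-02-24: counting 147 days back gives 2037-09-30.
Applying '+43 days' to 2037-09-30: counting 43 days forward gives 2037-11-12.

2037-11-12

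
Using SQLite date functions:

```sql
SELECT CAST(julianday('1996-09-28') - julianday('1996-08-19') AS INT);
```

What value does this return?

40

12 days remain in August 1996 after the 19th (31 − 19).
Then 28 days into September 1996.
Total: 12 + 28 = 40.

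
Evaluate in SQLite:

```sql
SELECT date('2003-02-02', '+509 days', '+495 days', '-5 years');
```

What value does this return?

2000-11-02

Applying '+509 days' to 2003-02-02: counting 509 days forward gives 2004-06-25.
Applying '+495 days' to 2004-06-25: counting 495 days forward gives 2005-11-02.
Adding -5 years to 2005-11-02 gives 2000-11-02.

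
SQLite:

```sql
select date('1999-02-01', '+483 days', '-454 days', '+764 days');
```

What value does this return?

Applying '+483 days' to 1999-02-01: counting 483 days forward gives 2000-05-29.
Applying '-454 days' to 2000-05-29: counting 454 days back gives 1999-03-02.
Applying '+764 days' to 1999-03-02: counting 764 days forward gives 2001-04-04.

2001-04-04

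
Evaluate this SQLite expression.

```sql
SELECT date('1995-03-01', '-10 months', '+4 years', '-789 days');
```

1996-03-03

Adding -10 months to 1995-03-01 gives 1994-05-01.
Adding +4 years to 1994-05-01 gives 1998-05-01.
Applying '-789 days' to 1998-05-01: counting 789 days back gives 1996-03-03.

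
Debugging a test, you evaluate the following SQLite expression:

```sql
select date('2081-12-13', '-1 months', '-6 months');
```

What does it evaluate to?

Adding -1 month to 2081-12-13 gives 2081-11-13.
Adding -6 months to 2081-11-13 gives 2081-05-13.

2081-05-13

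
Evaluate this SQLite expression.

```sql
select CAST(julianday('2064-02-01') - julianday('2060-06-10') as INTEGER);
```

20 days remain in June 2060 after the 10th (30 − 10).
Full months from July 2060 through January 2064 contribute their day counts.
Then 1 day into February 2064.
Total: 20 + 31 + 31 + 30 + 31 + 30 + 31 + 31 + 28 + 31 + 30 + 31 + 30 + 31 + 31 + 30 + 31 + 30 + 31 + 31 + 28 + 31 + 30 + 31 + 30 + 31 + 31 + 30 + 31 + 30 + 31 + 31 + 28 + 31 + 30 + 31 + 30 + 31 + 31 + 30 + 31 + 30 + 31 + 31 + 1 = 1331.

1331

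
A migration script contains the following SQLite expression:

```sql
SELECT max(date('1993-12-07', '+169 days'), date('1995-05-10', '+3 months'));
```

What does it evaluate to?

1995-08-10

date('1993-12-07', '+169 days') → 1994-05-25.
date('1995-05-10', '+3 months') → 1995-08-10.
Later of the two is 1995-08-10.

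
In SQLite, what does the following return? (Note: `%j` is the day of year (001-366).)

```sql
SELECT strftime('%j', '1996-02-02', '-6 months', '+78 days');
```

First apply '-6 months', '+78 days': 1996-02-02 → 1995-10-19.
Day-of-year for 1995-10-19: days since 1995-01-01 inclusive = 292, zero-padded to 292.

292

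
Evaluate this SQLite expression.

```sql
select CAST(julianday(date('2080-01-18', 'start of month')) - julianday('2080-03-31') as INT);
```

`start of month` rewinds 2080-01-18 to 2080-01-01.
30 days remain in January 2080 after the 1st (31 − 1).
February 2080: 29 days (leap year).
Then 31 days into March 2080.
Total: 30 + 29 + 31 = 90.
The subtraction is earlier − later, so the result is −90 → -90.

-90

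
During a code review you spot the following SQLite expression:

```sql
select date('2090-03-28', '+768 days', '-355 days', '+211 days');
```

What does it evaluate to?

Applying '+768 days' to 2090-03-28: counting 768 days forward gives 2092-05-04.
Applying '-355 days' to 2092-05-04: counting 355 days back gives 2091-05-15.
Applying '+211 days' to 2091-05-15: counting 211 days forward gives 2091-12-12.

2091-12-12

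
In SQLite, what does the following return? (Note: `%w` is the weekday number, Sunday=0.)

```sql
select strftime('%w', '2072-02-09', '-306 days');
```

First apply '-306 days': 2072-02-09 → 2071-04-09.
2071-04-09 is a Thursday; with Sunday=0 that is 4.

4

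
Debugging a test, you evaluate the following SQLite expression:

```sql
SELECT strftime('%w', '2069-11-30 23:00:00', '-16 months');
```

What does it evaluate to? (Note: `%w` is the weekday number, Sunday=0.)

1

First apply '-16 months': 2069-11-30 23:00:00 → 2068-07-30 23:00:00.
2068-07-30 is a Monday; with Sunday=0 that is 1.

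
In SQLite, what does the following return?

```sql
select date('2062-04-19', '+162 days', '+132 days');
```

Applying '+162 days' to 2062-04-19: counting 162 days forward gives 2062-09-28.
Applying '+132 days' to 2062-09-28: counting 132 days forward gives 2063-02-07.

2063-02-07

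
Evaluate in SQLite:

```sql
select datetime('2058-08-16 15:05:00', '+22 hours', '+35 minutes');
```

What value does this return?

+22 hours from 2058-08-16 15:05:00 is 2058-08-17 13:05:00 (crosses midnight).
+35 minutes from 2058-08-17 13:05:00 is 2058-08-17 13:40:00.

2058-08-17 13:40:00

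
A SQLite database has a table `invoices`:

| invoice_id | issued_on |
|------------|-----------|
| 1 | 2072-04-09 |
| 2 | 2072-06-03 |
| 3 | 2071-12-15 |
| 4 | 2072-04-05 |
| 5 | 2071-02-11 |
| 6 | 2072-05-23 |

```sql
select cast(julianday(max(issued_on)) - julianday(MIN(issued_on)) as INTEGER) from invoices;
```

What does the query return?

478

MIN = 2071-02-11, MAX = 2072-06-03.
17 days remain in February 2071 after the 11th (28 − 11).
Full months from March 2071 through May 2072 contribute their day counts.
Then 3 days into June 2072.
Total: 17 + 31 + 30 + 31 + 30 + 31 + 31 + 30 + 31 + 30 + 31 + 31 + 29 + 31 + 30 + 31 + 3 = 478.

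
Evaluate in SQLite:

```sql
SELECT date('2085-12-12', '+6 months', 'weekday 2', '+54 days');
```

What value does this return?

2086-08-11

Adding +6 months to 2085-12-12 gives 2086-06-12.
`weekday 2` advances to the next Tuesday; 2086-06-12 is a Wednesday, so it moves forward to 2086-06-18.
Applying '+54 days' to 2086-06-18: counting 54 days forward gives 2086-08-11.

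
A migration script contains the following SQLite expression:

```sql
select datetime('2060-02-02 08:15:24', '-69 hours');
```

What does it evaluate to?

2060-01-30 11:15:24

-69 hours from 2060-02-02 08:15:24 is 2060-01-30 11:15:24 (crosses midnight).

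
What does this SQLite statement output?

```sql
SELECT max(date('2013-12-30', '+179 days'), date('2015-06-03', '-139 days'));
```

date('2013-12-30', '+179 days') → 2014-06-27.
date('2015-06-03', '-139 days') → 2015-01-15.
Later of the two is 2015-01-15.

2015-01-15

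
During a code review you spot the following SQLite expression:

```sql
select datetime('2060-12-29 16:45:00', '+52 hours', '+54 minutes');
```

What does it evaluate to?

2060-12-31 21:39:00

+52 hours from 2060-12-29 16:45:00 is 2060-12-31 20:45:00 (crosses midnight).
+54 minutes from 2060-12-31 20:45:00 is 2060-12-31 21:39:00.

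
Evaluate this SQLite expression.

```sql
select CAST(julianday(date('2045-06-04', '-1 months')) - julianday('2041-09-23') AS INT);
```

1319

Adding -1 month to 2045-06-04 gives 2045-05-04.
7 days remain in September 2041 after the 23rd (30 − 23).
Full months from October 2041 through April 2045 contribute their day counts.
Then 4 days into May 2045.
Total: 7 + 31 + 30 + 31 + 31 + 28 + 31 + 30 + 31 + 30 + 31 + 31 + 30 + 31 + 30 + 31 + 31 + 28 + 31 + 30 + 31 + 30 + 31 + 31 + 30 + 31 + 30 + 31 + 31 + 29 + 31 + 30 + 31 + 30 + 31 + 31 + 30 + 31 + 30 + 31 + 31 + 28 + 31 + 30 + 4 = 1319.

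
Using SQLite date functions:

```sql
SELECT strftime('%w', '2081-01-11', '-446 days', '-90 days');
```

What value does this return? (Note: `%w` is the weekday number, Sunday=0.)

2

First apply '-446 days', '-90 days': 2081-01-11 → 2079-07-25.
2079-07-25 is a Tuesday; with Sunday=0 that is 2.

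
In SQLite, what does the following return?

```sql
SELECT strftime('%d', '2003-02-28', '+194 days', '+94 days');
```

First apply '+194 days', '+94 days': 2003-02-28 → 2003-12-13.
`%d` extracts the 2-digit day of month: 13.

13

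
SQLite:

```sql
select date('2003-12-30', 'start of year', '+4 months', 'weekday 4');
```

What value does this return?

`start of year` rewinds 2003-12-30 to 2003-01-01.
Adding +4 months to 2003-01-01 gives 2003-05-01.
`weekday 4` advances to the next Thursday; 2003-05-01 is already a Thursday, so it stays at 2003-05-01.

2003-05-01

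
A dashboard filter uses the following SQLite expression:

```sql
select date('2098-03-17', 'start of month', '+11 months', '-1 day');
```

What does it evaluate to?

2099-01-31

`start of month` rewinds 2098-03-17 to 2098-03-01.
Adding +11 months to 2098-03-01 gives 2099-02-01.
Going back 1 day from 2099-02-01 reaches 2099-01-31 (last day of January, 31 days).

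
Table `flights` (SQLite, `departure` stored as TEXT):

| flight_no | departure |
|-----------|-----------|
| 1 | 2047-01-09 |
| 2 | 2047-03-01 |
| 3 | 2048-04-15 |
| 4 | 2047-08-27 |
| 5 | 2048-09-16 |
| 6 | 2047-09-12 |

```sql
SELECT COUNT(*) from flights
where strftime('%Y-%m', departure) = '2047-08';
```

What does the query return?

1

Rows with year-month 2047-08: 2047-08-27 → 1.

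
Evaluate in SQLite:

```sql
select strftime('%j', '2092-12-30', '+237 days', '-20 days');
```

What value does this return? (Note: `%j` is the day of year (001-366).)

216

First apply '+237 days', '-20 days': 2092-12-30 → 2093-08-04.
Day-of-year for 2093-08-04: days since 2093-01-01 inclusive = 216, zero-padded to 216.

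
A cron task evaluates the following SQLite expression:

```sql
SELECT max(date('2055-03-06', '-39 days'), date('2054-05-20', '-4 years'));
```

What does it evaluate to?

date('2055-03-06', '-39 days') → 2055-01-26.
date('2054-05-20', '-4 years') → 2050-05-20.
Later of the two is 2055-01-26.

2055-01-26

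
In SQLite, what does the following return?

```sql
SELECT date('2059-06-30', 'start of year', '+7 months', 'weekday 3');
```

2059-08-06

`start of year` rewinds 2059-06-30 to 2059-01-01.
Adding +7 months to 2059-01-01 gives 2059-08-01.
`weekday 3` advances to the next Wednesday; 2059-08-01 is a Friday, so it moves forward to 2059-08-06.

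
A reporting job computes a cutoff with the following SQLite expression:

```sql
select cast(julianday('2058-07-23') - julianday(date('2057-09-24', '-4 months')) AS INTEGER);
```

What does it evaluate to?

Adding -4 months to 2057-09-24 gives 2057-05-24.
7 days remain in May 2057 after the 24th (31 − 24).
Full months from June 2057 through June 2058 contribute their day counts.
Then 23 days into July 2058.
Total: 7 + 30 + 31 + 31 + 30 + 31 + 30 + 31 + 31 + 28 + 31 + 30 + 31 + 30 + 23 = 425.

425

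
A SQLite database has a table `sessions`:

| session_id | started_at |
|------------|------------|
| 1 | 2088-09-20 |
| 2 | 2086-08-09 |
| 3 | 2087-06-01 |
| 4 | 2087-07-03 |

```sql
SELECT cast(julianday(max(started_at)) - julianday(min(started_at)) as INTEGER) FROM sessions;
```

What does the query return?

MIN = 2086-08-09, MAX = 2088-09-20.
22 days remain in August 2086 after the 9th (31 − 9).
Full months from September 2086 through August 2088 contribute their day counts.
Then 20 days into September 2088.
Total: 22 + 30 + 31 + 30 + 31 + 31 + 28 + 31 + 30 + 31 + 30 + 31 + 31 + 30 + 31 + 30 + 31 + 31 + 29 + 31 + 30 + 31 + 30 + 31 + 31 + 20 = 773.

773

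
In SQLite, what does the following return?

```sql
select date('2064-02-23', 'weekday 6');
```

`weekday 6` advances to the next Saturday; 2064-02-23 is already a Saturday, so it stays at 2064-02-23.

2064-02-23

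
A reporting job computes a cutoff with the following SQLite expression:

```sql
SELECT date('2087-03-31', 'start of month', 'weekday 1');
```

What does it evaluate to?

2087-03-03

`start of month` rewinds 2087-03-31 to 2087-03-01.
`weekday 1` advances to the next Monday; 2087-03-01 is a Saturday, so it moves forward to 2087-03-03.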